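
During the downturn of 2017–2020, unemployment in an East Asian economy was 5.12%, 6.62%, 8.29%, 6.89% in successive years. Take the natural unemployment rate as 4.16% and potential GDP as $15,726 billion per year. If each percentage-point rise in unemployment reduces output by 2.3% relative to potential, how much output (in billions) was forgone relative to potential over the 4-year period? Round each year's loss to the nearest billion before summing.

$3,718 billion

Year 2017: gap = -2.3 × (5.12 - 4.16) = -2.208%, loss ≈ 15726 × 2.208/100 ≈ 347.
Year 2018: gap = -2.3 × (6.62 - 4.16) = -5.658%, loss ≈ 15726 × 5.658/100 ≈ 890.
Year 2019: gap = -2.3 × (8.29 - 4.16) = -9.499%, loss ≈ 15726 × 9.499/100 ≈ 1494.
Year 2020: gap = -2.3 × (6.89 - 4.16) = -6.279%, loss ≈ 15726 × 6.279/100 ≈ 987.
Total lost output = 347 + 890 + 1494 + 987 = 3718 billion.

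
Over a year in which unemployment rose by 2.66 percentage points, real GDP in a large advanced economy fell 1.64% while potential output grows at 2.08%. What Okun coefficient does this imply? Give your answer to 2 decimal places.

Growth form: g_Y = g_Y* - β × Δu, so β = (g_Y* - g_Y)/Δu.
β = (2.08 + 1.64)/2.66 = 3.72/2.66 = 1.40.

β ≈ 1.40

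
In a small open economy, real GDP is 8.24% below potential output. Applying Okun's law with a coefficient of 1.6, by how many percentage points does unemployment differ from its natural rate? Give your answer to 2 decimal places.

5.15 percentage points

Okun's law: output gap = -β × (u - u*), so u - u* = -(output gap)/β.
u - u* = -(-8.24)/1.6 = 5.15 percentage points.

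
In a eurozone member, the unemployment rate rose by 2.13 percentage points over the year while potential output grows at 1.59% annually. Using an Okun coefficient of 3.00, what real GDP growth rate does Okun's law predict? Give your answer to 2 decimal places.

-4.80%

Growth-rate Okun's law: g_Y = g_Y* - β × Δu.
g_Y = 1.59 - 3.00 × (2.13) = 1.59 - 6.39 = -4.8%, i.e. -4.80% to 2 d.p.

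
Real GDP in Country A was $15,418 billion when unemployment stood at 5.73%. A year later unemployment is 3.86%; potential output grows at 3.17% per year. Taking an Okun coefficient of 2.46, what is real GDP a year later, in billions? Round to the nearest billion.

Δu = 3.86 - 5.73 = -1.87 points.
Okun's law (growth form): g_Y = g_Y* - β × Δu = 3.17 - 2.46 × (-1.87) = 3.17 + 4.6002 = 7.7702%.
Real GDP in the next year = 15418 × (1 + 7.7702/100) = 15418 × 1.077702 ≈ 16616 billion.

$16,616 billion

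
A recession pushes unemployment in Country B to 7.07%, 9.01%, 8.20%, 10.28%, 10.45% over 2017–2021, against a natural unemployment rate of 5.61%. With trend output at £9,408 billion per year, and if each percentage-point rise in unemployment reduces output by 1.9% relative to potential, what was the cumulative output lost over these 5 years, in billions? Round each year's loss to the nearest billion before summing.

Year 2017: gap = -1.9 × (7.07 - 5.61) = -2.774%, loss ≈ 9408 × 2.774/100 ≈ 261.
Year 2018: gap = -1.9 × (9.01 - 5.61) = -6.46%, loss ≈ 9408 × 6.46/100 ≈ 608.
Year 2019: gap = -1.9 × (8.2 - 5.61) = -4.921%, loss ≈ 9408 × 4.921/100 ≈ 463.
Year 2020: gap = -1.9 × (10.28 - 5.61) = -8.873%, loss ≈ 9408 × 8.873/100 ≈ 835.
Year 2021: gap = -1.9 × (10.45 - 5.61) = -9.196%, loss ≈ 9408 × 9.196/100 ≈ 865.
Total lost output = 261 + 608 + 463 + 835 + 865 = 3032 billion.

£3,032 billion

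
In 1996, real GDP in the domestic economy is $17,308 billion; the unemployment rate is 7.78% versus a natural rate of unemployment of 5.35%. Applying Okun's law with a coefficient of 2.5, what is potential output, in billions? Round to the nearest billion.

Unemployment gap = 7.78 - 5.35 = 2.43 points, so output gap = -2.5 × 2.43 = -6.075%.
Since Y = Y* × (1 + gap/100), Y* = 17308/0.93925 ≈ 18427 billion.

$18,427 billion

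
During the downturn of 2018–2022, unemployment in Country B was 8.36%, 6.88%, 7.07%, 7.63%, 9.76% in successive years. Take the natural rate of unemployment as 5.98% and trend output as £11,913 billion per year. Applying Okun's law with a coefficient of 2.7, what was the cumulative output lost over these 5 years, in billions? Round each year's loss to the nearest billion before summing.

Year 2018: gap = -2.7 × (8.36 - 5.98) = -6.426%, loss ≈ 11913 × 6.426/100 ≈ 766.
Year 2019: gap = -2.7 × (6.88 - 5.98) = -2.43%, loss ≈ 11913 × 2.43/100 ≈ 289.
Year 2020: gap = -2.7 × (7.07 - 5.98) = -2.943%, loss ≈ 11913 × 2.943/100 ≈ 351.
Year 2021: gap = -2.7 × (7.63 - 5.98) = -4.455%, loss ≈ 11913 × 4.455/100 ≈ 531.
Year 2022: gap = -2.7 × (9.76 - 5.98) = -10.206%, loss ≈ 11913 × 10.206/100 ≈ 1216.
Total lost output = 766 + 289 + 351 + 531 + 1216 = 3153 billion.

£3,153 billion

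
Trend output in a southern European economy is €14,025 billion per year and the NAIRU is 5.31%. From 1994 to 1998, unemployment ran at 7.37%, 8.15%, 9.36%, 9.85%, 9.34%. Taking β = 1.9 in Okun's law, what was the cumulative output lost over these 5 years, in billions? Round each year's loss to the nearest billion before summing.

Year 1994: gap = -1.9 × (7.37 - 5.31) = -3.914%, loss ≈ 14025 × 3.914/100 ≈ 549.
Year 1995: gap = -1.9 × (8.15 - 5.31) = -5.396%, loss ≈ 14025 × 5.396/100 ≈ 757.
Year 1996: gap = -1.9 × (9.36 - 5.31) = -7.695%, loss ≈ 14025 × 7.695/100 ≈ 1079.
Year 1997: gap = -1.9 × (9.85 - 5.31) = -8.626%, loss ≈ 14025 × 8.626/100 ≈ 1210.
Year 1998: gap = -1.9 × (9.34 - 5.31) = -7.657%, loss ≈ 14025 × 7.657/100 ≈ 1074.
Total lost output = 549 + 757 + 1079 + 1210 + 1074 = 4669 billion.

€4,669 billion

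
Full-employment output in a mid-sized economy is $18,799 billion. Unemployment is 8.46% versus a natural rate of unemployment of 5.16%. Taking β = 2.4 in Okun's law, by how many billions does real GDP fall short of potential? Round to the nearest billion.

Output gap = -2.4 × (8.46 - 5.16) = -2.4 × 3.3 = -7.92%.
Actual GDP ≈ 18799 × 0.9208 ≈ 17310 billion, so the shortfall is 18799 - 17310 = 1489 billion.

$1,489 billion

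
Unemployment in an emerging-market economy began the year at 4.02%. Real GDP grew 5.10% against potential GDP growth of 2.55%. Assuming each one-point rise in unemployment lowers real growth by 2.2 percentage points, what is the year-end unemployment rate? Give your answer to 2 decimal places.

2.86%

Growth-rate Okun's law: g_Y = g_Y* - β × Δu, so Δu = (g_Y* - g_Y)/β.
Δu = (2.55 - 5.1)/2.2 = -2.55/2.2 = -1.16 percentage points.
Year-end unemployment = 4.02 - 1.16 = 2.86%.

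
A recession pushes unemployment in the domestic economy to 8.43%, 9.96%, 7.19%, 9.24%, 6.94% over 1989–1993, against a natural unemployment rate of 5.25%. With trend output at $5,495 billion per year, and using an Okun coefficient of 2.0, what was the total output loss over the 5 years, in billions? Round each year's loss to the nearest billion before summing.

Year 1989: gap = -2.0 × (8.43 - 5.25) = -6.36%, loss ≈ 5495 × 6.36/100 ≈ 349.
Year 1990: gap = -2.0 × (9.96 - 5.25) = -9.42%, loss ≈ 5495 × 9.42/100 ≈ 518.
Year 1991: gap = -2.0 × (7.19 - 5.25) = -3.88%, loss ≈ 5495 × 3.88/100 ≈ 213.
Year 1992: gap = -2.0 × (9.24 - 5.25) = -7.98%, loss ≈ 5495 × 7.98/100 ≈ 439.
Year 1993: gap = -2.0 × (6.94 - 5.25) = -3.38%, loss ≈ 5495 × 3.38/100 ≈ 186.
Total lost output = 349 + 518 + 213 + 439 + 186 = 1705 billion.

$1,705 billion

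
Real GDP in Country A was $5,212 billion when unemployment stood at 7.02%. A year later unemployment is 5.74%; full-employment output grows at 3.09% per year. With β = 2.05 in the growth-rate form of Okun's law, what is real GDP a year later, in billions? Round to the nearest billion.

Δu = 5.74 - 7.02 = -1.28 points.
Okun's law (growth form): g_Y = g_Y* - β × Δu = 3.09 - 2.05 × (-1.28) = 3.09 + 2.624 = 5.714%.
Real GDP in the next year = 5212 × (1 + 5.714/100) = 5212 × 1.05714 ≈ 5510 billion.

$5,510 billion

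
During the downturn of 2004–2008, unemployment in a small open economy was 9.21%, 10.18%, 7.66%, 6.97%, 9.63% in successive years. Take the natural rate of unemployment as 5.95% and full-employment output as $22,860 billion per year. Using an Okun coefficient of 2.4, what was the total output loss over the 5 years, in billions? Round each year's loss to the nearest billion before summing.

$7,627 billion

Year 2004: gap = -2.4 × (9.21 - 5.95) = -7.824%, loss ≈ 22860 × 7.824/100 ≈ 1789.
Year 2005: gap = -2.4 × (10.18 - 5.95) = -10.152%, loss ≈ 22860 × 10.152/100 ≈ 2321.
Year 2006: gap = -2.4 × (7.66 - 5.95) = -4.104%, loss ≈ 22860 × 4.104/100 ≈ 938.
Year 2007: gap = -2.4 × (6.97 - 5.95) = -2.448%, loss ≈ 22860 × 2.448/100 ≈ 560.
Year 2008: gap = -2.4 × (9.63 - 5.95) = -8.832%, loss ≈ 22860 × 8.832/100 ≈ 2019.
Total lost output = 1789 + 2321 + 938 + 560 + 2019 = 7627 billion.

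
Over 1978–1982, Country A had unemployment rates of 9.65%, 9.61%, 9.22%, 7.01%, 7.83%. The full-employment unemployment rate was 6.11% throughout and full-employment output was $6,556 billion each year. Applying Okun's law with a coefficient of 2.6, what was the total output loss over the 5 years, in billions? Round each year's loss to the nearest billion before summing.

Year 1978: gap = -2.6 × (9.65 - 6.11) = -9.204%, loss ≈ 6556 × 9.204/100 ≈ 603.
Year 1979: gap = -2.6 × (9.61 - 6.11) = -9.1%, loss ≈ 6556 × 9.1/100 ≈ 597.
Year 1980: gap = -2.6 × (9.22 - 6.11) = -8.086%, loss ≈ 6556 × 8.086/100 ≈ 530.
Year 1981: gap = -2.6 × (7.01 - 6.11) = -2.34%, loss ≈ 6556 × 2.34/100 ≈ 153.
Year 1982: gap = -2.6 × (7.83 - 6.11) = -4.472%, loss ≈ 6556 × 4.472/100 ≈ 293.
Total lost output = 603 + 597 + 530 + 153 + 293 = 2176 billion.

$2,176 billion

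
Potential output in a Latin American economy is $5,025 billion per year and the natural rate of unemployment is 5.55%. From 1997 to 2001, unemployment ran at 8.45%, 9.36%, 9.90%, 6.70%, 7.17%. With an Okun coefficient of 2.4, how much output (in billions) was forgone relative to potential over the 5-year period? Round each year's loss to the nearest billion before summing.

$1,668 billion

Year 1997: gap = -2.4 × (8.45 - 5.55) = -6.96%, loss ≈ 5025 × 6.96/100 ≈ 350.
Year 1998: gap = -2.4 × (9.36 - 5.55) = -9.144%, loss ≈ 5025 × 9.144/100 ≈ 459.
Year 1999: gap = -2.4 × (9.9 - 5.55) = -10.44%, loss ≈ 5025 × 10.44/100 ≈ 525.
Year 2000: gap = -2.4 × (6.7 - 5.55) = -2.76%, loss ≈ 5025 × 2.76/100 ≈ 139.
Year 2001: gap = -2.4 × (7.17 - 5.55) = -3.888%, loss ≈ 5025 × 3.888/100 ≈ 195.
Total lost output = 350 + 459 + 525 + 139 + 195 = 1668 billion.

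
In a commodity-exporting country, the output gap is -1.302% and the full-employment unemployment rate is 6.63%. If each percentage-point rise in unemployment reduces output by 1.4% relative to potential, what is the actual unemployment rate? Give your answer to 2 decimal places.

7.56%

From Okun's law, u - u* = -(output gap)/β = -(-1.302)/1.4 = 0.93 points.
So u = 6.63 + 0.93 = 7.56%.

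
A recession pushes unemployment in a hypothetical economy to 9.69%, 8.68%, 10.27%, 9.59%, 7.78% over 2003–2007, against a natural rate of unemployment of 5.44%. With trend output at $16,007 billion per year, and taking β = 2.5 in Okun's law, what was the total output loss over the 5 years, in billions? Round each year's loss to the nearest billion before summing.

Year 2003: gap = -2.5 × (9.69 - 5.44) = -10.625%, loss ≈ 16007 × 10.625/100 ≈ 1701.
Year 2004: gap = -2.5 × (8.68 - 5.44) = -8.1%, loss ≈ 16007 × 8.1/100 ≈ 1297.
Year 2005: gap = -2.5 × (10.27 - 5.44) = -12.075%, loss ≈ 16007 × 12.075/100 ≈ 1933.
Year 2006: gap = -2.5 × (9.59 - 5.44) = -10.375%, loss ≈ 16007 × 10.375/100 ≈ 1661.
Year 2007: gap = -2.5 × (7.78 - 5.44) = -5.85%, loss ≈ 16007 × 5.85/100 ≈ 936.
Total lost output = 1701 + 1297 + 1933 + 1661 + 936 = 7528 billion.

$7,528 billion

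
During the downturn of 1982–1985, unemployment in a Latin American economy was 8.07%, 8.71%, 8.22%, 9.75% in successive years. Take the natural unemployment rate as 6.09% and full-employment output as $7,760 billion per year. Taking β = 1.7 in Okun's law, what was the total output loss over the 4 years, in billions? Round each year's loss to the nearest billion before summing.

$1,371 billion

Year 1982: gap = -1.7 × (8.07 - 6.09) = -3.366%, loss ≈ 7760 × 3.366/100 ≈ 261.
Year 1983: gap = -1.7 × (8.71 - 6.09) = -4.454%, loss ≈ 7760 × 4.454/100 ≈ 346.
Year 1984: gap = -1.7 × (8.22 - 6.09) = -3.621%, loss ≈ 7760 × 3.621/100 ≈ 281.
Year 1985: gap = -1.7 × (9.75 - 6.09) = -6.222%, loss ≈ 7760 × 6.222/100 ≈ 483.
Total lost output = 261 + 346 + 281 + 483 = 1371 billion.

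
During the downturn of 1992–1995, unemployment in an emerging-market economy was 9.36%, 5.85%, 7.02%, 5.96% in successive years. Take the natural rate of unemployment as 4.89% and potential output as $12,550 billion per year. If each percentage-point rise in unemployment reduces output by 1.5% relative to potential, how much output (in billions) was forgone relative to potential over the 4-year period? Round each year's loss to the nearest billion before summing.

Year 1992: gap = -1.5 × (9.36 - 4.89) = -6.705%, loss ≈ 12550 × 6.705/100 ≈ 841.
Year 1993: gap = -1.5 × (5.85 - 4.89) = -1.44%, loss ≈ 12550 × 1.44/100 ≈ 181.
Year 1994: gap = -1.5 × (7.02 - 4.89) = -3.195%, loss ≈ 12550 × 3.195/100 ≈ 401.
Year 1995: gap = -1.5 × (5.96 - 4.89) = -1.605%, loss ≈ 12550 × 1.605/100 ≈ 201.
Total lost output = 841 + 181 + 401 + 201 = 1624 billion.

$1,624 billion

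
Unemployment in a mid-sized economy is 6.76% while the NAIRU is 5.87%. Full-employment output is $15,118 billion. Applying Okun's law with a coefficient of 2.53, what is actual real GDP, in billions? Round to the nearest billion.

$14,778 billion

Unemployment gap = 6.76 - 5.87 = 0.89 points, so the output gap is -2.53 × 0.89 = -2.2517%.
Actual GDP = 15118 × (1 - 2.2517/100) = 15118 × 0.977483 ≈ 14778 billion.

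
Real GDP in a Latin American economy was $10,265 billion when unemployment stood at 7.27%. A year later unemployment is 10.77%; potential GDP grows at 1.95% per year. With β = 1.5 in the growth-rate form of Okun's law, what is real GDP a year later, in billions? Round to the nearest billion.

$9,926 billion

Δu = 10.77 - 7.27 = 3.5 points.
Okun's law (growth form): g_Y = g_Y* - β × Δu = 1.95 - 1.5 × (3.50) = 1.95 - 5.25 = -3.3%.
Real GDP in the next year = 10265 × (1 - 3.3/100) = 10265 × 0.967 ≈ 9926 billion.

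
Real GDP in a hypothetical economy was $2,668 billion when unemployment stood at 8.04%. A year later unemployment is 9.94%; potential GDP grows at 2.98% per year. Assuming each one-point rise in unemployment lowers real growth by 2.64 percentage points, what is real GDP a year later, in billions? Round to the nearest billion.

Δu = 9.94 - 8.04 = 1.9 points.
Okun's law (growth form): g_Y = g_Y* - β × Δu = 2.98 - 2.64 × (1.90) = 2.98 - 5.016 = -2.036%.
Real GDP in the next year = 2668 × (1 - 2.036/100) = 2668 × 0.97964 ≈ 2614 billion.

$2,614 billion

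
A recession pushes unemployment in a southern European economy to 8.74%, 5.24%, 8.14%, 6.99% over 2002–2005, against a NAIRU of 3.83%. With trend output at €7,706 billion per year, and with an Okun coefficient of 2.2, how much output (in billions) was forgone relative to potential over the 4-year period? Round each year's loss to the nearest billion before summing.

€2,338 billion

Year 2002: gap = -2.2 × (8.74 - 3.83) = -10.802%, loss ≈ 7706 × 10.802/100 ≈ 832.
Year 2003: gap = -2.2 × (5.24 - 3.83) = -3.102%, loss ≈ 7706 × 3.102/100 ≈ 239.
Year 2004: gap = -2.2 × (8.14 - 3.83) = -9.482%, loss ≈ 7706 × 9.482/100 ≈ 731.
Year 2005: gap = -2.2 × (6.99 - 3.83) = -6.952%, loss ≈ 7706 × 6.952/100 ≈ 536.
Total lost output = 832 + 239 + 731 + 536 = 2338 billion.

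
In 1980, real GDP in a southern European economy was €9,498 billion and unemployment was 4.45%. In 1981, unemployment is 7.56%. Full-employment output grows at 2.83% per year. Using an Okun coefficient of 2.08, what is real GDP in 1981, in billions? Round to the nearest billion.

Δu = 7.56 - 4.45 = 3.11 points.
Okun's law (growth form): g_Y = g_Y* - β × Δu = 2.83 - 2.08 × (3.11) = 2.83 - 6.4688 = -3.6388%.
Real GDP in the next year = 9498 × (1 - 3.6388/100) = 9498 × 0.963612 ≈ 9152 billion.

€9,152 billion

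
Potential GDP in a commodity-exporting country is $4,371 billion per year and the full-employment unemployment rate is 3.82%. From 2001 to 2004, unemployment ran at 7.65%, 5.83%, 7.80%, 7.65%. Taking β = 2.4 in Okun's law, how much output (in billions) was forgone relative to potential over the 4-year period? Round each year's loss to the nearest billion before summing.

$1,433 billion

Year 2001: gap = -2.4 × (7.65 - 3.82) = -9.192%, loss ≈ 4371 × 9.192/100 ≈ 402.
Year 2002: gap = -2.4 × (5.83 - 3.82) = -4.824%, loss ≈ 4371 × 4.824/100 ≈ 211.
Year 2003: gap = -2.4 × (7.8 - 3.82) = -9.552%, loss ≈ 4371 × 9.552/100 ≈ 418.
Year 2004: gap = -2.4 × (7.65 - 3.82) = -9.192%, loss ≈ 4371 × 9.192/100 ≈ 402.
Total lost output = 402 + 211 + 418 + 402 = 1433 billion.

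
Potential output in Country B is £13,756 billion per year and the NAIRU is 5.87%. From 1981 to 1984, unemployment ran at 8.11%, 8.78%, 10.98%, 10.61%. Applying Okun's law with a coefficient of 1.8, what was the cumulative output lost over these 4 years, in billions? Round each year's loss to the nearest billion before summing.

Year 1981: gap = -1.8 × (8.11 - 5.87) = -4.032%, loss ≈ 13756 × 4.032/100 ≈ 555.
Year 1982: gap = -1.8 × (8.78 - 5.87) = -5.238%, loss ≈ 13756 × 5.238/100 ≈ 721.
Year 1983: gap = -1.8 × (10.98 - 5.87) = -9.198%, loss ≈ 13756 × 9.198/100 ≈ 1265.
Year 1984: gap = -1.8 × (10.61 - 5.87) = -8.532%, loss ≈ 13756 × 8.532/100 ≈ 1174.
Total lost output = 555 + 721 + 1265 + 1174 = 3715 billion.

£3,715 billion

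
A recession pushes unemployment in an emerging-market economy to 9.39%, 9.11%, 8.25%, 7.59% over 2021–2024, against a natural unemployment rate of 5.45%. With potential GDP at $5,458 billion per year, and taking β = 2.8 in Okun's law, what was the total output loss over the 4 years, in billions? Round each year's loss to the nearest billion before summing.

Year 2021: gap = -2.8 × (9.39 - 5.45) = -11.032%, loss ≈ 5458 × 11.032/100 ≈ 602.
Year 2022: gap = -2.8 × (9.11 - 5.45) = -10.248%, loss ≈ 5458 × 10.248/100 ≈ 559.
Year 2023: gap = -2.8 × (8.25 - 5.45) = -7.84%, loss ≈ 5458 × 7.84/100 ≈ 428.
Year 2024: gap = -2.8 × (7.59 - 5.45) = -5.992%, loss ≈ 5458 × 5.992/100 ≈ 327.
Total lost output = 602 + 559 + 428 + 327 = 1916 billion.

$1,916 billion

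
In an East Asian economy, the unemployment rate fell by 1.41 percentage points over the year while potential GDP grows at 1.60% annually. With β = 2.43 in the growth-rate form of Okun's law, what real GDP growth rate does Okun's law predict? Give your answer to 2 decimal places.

5.03%

Growth-rate Okun's law: g_Y = g_Y* - β × Δu.
g_Y = 1.60 - 2.43 × (-1.41) = 1.6 + 3.4263 = 5.0263%, i.e. 5.03% to 2 d.p.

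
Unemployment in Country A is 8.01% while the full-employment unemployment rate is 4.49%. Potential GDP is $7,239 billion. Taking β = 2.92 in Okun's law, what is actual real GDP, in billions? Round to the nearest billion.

Unemployment gap = 8.01 - 4.49 = 3.52 points, so the output gap is -2.92 × 3.52 = -10.2784%.
Actual GDP = 7239 × (1 - 10.2784/100) = 7239 × 0.897216 ≈ 6495 billion.

$6,495 billion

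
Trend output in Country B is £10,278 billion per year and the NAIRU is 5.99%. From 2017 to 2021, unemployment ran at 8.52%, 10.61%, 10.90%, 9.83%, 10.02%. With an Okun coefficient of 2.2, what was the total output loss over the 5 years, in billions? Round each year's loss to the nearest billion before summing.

£4,506 billion

Year 2017: gap = -2.2 × (8.52 - 5.99) = -5.566%, loss ≈ 10278 × 5.566/100 ≈ 572.
Year 2018: gap = -2.2 × (10.61 - 5.99) = -10.164%, loss ≈ 10278 × 10.164/100 ≈ 1045.
Year 2019: gap = -2.2 × (10.9 - 5.99) = -10.802%, loss ≈ 10278 × 10.802/100 ≈ 1110.
Year 2020: gap = -2.2 × (9.83 - 5.99) = -8.448%, loss ≈ 10278 × 8.448/100 ≈ 868.
Year 2021: gap = -2.2 × (10.02 - 5.99) = -8.866%, loss ≈ 10278 × 8.866/100 ≈ 911.
Total lost output = 572 + 1045 + 1110 + 868 + 911 = 4506 billion.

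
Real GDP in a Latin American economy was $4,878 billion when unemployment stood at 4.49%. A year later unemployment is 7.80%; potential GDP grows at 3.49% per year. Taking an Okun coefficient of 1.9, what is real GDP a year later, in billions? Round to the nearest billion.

$4,741 billion

Δu = 7.8 - 4.49 = 3.31 points.
Okun's law (growth form): g_Y = g_Y* - β × Δu = 3.49 - 1.9 × (3.31) = 3.49 - 6.289 = -2.799%.
Real GDP in the next year = 4878 × (1 - 2.799/100) = 4878 × 0.97201 ≈ 4741 billion.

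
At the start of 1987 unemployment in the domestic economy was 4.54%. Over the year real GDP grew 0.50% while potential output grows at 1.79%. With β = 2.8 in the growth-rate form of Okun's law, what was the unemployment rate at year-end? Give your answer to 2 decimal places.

Growth-rate Okun's law: g_Y = g_Y* - β × Δu, so Δu = (g_Y* - g_Y)/β.
Δu = (1.79 - 0.5)/2.8 = 1.29/2.8 = 0.46 percentage points.
Year-end unemployment = 4.54 + 0.46 = 5.00%.

5.00%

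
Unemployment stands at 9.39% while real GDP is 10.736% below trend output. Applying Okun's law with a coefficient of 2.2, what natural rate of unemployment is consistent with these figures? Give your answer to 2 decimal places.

From Okun's law, u - u* = -(output gap)/β = -(-10.736)/2.2 = 4.88 points.
So u* = 9.39 - 4.88 = 4.51%.

4.51%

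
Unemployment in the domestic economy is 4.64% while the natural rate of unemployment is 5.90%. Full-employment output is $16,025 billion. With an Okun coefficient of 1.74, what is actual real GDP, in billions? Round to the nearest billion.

Unemployment gap = 4.64 - 5.9 = -1.26 points, so the output gap is -1.74 × (-1.26) = 2.1924%.
Actual GDP = 16025 × (1 + 2.1924/100) = 16025 × 1.021924 ≈ 16376 billion.

$16,376 billion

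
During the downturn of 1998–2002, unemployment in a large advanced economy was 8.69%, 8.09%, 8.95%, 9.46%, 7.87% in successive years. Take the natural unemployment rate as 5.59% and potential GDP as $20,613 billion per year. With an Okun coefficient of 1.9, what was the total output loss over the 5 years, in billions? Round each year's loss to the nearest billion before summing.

Year 1998: gap = -1.9 × (8.69 - 5.59) = -5.89%, loss ≈ 20613 × 5.89/100 ≈ 1214.
Year 1999: gap = -1.9 × (8.09 - 5.59) = -4.75%, loss ≈ 20613 × 4.75/100 ≈ 979.
Year 2000: gap = -1.9 × (8.95 - 5.59) = -6.384%, loss ≈ 20613 × 6.384/100 ≈ 1316.
Year 2001: gap = -1.9 × (9.46 - 5.59) = -7.353%, loss ≈ 20613 × 7.353/100 ≈ 1516.
Year 2002: gap = -1.9 × (7.87 - 5.59) = -4.332%, loss ≈ 20613 × 4.332/100 ≈ 893.
Total lost output = 1214 + 979 + 1316 + 1516 + 893 = 5918 billion.

$5,918 billion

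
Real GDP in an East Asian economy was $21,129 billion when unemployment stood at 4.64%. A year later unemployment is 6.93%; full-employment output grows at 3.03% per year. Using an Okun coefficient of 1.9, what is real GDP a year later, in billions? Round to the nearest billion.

$20,850 billion

Δu = 6.93 - 4.64 = 2.29 points.
Okun's law (growth form): g_Y = g_Y* - β × Δu = 3.03 - 1.9 × (2.29) = 3.03 - 4.351 = -1.321%.
Real GDP in the next year = 21129 × (1 - 1.321/100) = 21129 × 0.98679 ≈ 20850 billion.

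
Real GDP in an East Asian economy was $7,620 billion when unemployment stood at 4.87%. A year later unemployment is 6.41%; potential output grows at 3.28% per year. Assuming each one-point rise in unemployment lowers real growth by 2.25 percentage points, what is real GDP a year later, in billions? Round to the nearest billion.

Δu = 6.41 - 4.87 = 1.54 points.
Okun's law (growth form): g_Y = g_Y* - β × Δu = 3.28 - 2.25 × (1.54) = 3.28 - 3.465 = -0.185%.
Real GDP in the next year = 7620 × (1 - 0.185/100) = 7620 × 0.99815 ≈ 7606 billion.

$7,606 billion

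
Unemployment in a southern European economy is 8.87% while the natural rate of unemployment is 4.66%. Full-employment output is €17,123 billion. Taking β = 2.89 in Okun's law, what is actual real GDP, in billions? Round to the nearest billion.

€15,040 billion

Unemployment gap = 8.87 - 4.66 = 4.21 points, so the output gap is -2.89 × 4.21 = -12.1669%.
Actual GDP = 17123 × (1 - 12.1669/100) = 17123 × 0.878331 ≈ 15040 billion.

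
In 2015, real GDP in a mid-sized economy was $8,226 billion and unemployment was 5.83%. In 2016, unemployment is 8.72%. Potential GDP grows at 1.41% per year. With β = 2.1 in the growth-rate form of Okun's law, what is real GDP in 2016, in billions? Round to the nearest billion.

Δu = 8.72 - 5.83 = 2.89 points.
Okun's law (growth form): g_Y = g_Y* - β × Δu = 1.41 - 2.1 × (2.89) = 1.41 - 6.069 = -4.659%.
Real GDP in the next year = 8226 × (1 - 4.659/100) = 8226 × 0.95341 ≈ 7843 billion.

$7,843 billion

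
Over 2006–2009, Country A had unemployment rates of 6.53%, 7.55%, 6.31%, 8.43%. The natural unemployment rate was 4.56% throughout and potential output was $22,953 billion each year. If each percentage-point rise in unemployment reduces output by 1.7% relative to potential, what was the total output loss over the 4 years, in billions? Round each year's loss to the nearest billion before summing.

$4,129 billion

Year 2006: gap = -1.7 × (6.53 - 4.56) = -3.349%, loss ≈ 22953 × 3.349/100 ≈ 769.
Year 2007: gap = -1.7 × (7.55 - 4.56) = -5.083%, loss ≈ 22953 × 5.083/100 ≈ 1167.
Year 2008: gap = -1.7 × (6.31 - 4.56) = -2.975%, loss ≈ 22953 × 2.975/100 ≈ 683.
Year 2009: gap = -1.7 × (8.43 - 4.56) = -6.579%, loss ≈ 22953 × 6.579/100 ≈ 1510.
Total lost output = 769 + 1167 + 683 + 1510 = 4129 billion.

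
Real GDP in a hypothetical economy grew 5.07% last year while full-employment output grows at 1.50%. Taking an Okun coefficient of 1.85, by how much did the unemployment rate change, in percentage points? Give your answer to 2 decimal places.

Growth-rate Okun's law: g_Y = g_Y* - β × Δu, so Δu = (g_Y* - g_Y)/β.
Δu = (1.5 - 5.07)/1.85 = -3.57/1.85 = -1.93 percentage points.

-1.93 percentage points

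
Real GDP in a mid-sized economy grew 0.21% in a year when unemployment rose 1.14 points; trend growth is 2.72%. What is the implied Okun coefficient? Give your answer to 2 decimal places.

Growth form: g_Y = g_Y* - β × Δu, so β = (g_Y* - g_Y)/Δu.
β = (2.72 - 0.21)/1.14 = 2.51/1.14 = 2.20.

β ≈ 2.20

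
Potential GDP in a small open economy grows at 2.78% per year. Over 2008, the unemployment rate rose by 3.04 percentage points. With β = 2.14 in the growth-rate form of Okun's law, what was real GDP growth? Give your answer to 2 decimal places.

-3.73%

Growth-rate Okun's law: g_Y = g_Y* - β × Δu.
g_Y = 2.78 - 2.14 × (3.04) = 2.78 - 6.5056 = -3.7256%, i.e. -3.73% to 2 d.p.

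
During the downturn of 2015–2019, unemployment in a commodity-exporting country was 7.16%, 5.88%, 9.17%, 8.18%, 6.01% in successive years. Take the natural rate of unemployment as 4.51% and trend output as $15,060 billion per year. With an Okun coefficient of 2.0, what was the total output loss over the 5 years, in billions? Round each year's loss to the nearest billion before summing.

$4,172 billion

Year 2015: gap = -2.0 × (7.16 - 4.51) = -5.3%, loss ≈ 15060 × 5.3/100 ≈ 798.
Year 2016: gap = -2.0 × (5.88 - 4.51) = -2.74%, loss ≈ 15060 × 2.74/100 ≈ 413.
Year 2017: gap = -2.0 × (9.17 - 4.51) = -9.32%, loss ≈ 15060 × 9.32/100 ≈ 1404.
Year 2018: gap = -2.0 × (8.18 - 4.51) = -7.34%, loss ≈ 15060 × 7.34/100 ≈ 1105.
Year 2019: gap = -2.0 × (6.01 - 4.51) = -3%, loss ≈ 15060 × 3/100 ≈ 452.
Total lost output = 798 + 413 + 1404 + 1105 + 452 = 4172 billion.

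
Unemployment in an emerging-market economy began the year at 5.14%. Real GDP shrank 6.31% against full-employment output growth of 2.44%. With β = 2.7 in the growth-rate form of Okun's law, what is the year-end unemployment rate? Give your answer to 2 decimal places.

Growth-rate Okun's law: g_Y = g_Y* - β × Δu, so Δu = (g_Y* - g_Y)/β.
Δu = (2.44 + 6.31)/2.7 = 8.75/2.7 = 3.24 percentage points.
Year-end unemployment = 5.14 + 3.24 = 8.38%.

8.38%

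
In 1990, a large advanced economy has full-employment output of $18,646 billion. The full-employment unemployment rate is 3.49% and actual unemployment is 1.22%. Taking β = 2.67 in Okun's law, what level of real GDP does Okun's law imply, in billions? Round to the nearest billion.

Unemployment gap = 1.22 - 3.49 = -2.27 points, so the output gap is -2.67 × (-2.27) = 6.0609%.
Actual GDP = 18646 × (1 + 6.0609/100) = 18646 × 1.060609 ≈ 19776 billion.

$19,776 billion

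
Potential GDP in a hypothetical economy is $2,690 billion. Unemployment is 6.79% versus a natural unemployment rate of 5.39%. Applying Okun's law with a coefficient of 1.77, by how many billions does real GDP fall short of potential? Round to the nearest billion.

Output gap = -1.77 × (6.79 - 5.39) = -1.77 × 1.4 = -2.478%.
Actual GDP ≈ 2690 × 0.97522 ≈ 2623 billion, so the shortfall is 2690 - 2623 = 67 billion.

$67 billion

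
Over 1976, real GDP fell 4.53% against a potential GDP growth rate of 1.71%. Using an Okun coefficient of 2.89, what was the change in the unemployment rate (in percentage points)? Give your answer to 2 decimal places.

2.16 percentage points

Growth-rate Okun's law: g_Y = g_Y* - β × Δu, so Δu = (g_Y* - g_Y)/β.
Δu = (1.71 + 4.53)/2.89 = 6.24/2.89 = 2.16 percentage points.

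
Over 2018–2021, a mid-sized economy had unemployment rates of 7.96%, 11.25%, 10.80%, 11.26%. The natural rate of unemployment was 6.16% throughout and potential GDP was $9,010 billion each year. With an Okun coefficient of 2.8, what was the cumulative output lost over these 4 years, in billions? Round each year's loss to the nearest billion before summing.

$4,196 billion

Year 2018: gap = -2.8 × (7.96 - 6.16) = -5.04%, loss ≈ 9010 × 5.04/100 ≈ 454.
Year 2019: gap = -2.8 × (11.25 - 6.16) = -14.252%, loss ≈ 9010 × 14.252/100 ≈ 1284.
Year 2020: gap = -2.8 × (10.8 - 6.16) = -12.992%, loss ≈ 9010 × 12.992/100 ≈ 1171.
Year 2021: gap = -2.8 × (11.26 - 6.16) = -14.28%, loss ≈ 9010 × 14.28/100 ≈ 1287.
Total lost output = 454 + 1284 + 1171 + 1287 = 4196 billion.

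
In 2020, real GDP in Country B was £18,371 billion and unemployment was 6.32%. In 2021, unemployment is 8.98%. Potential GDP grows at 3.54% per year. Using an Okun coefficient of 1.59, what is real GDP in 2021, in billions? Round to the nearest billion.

£18,244 billion

Δu = 8.98 - 6.32 = 2.66 points.
Okun's law (growth form): g_Y = g_Y* - β × Δu = 3.54 - 1.59 × (2.66) = 3.54 - 4.2294 = -0.6894%.
Real GDP in the next year = 18371 × (1 - 0.6894/100) = 18371 × 0.993106 ≈ 18244 billion.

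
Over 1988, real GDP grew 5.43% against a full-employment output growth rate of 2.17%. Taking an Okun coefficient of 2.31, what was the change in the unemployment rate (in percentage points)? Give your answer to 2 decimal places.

-1.41 percentage points

Growth-rate Okun's law: g_Y = g_Y* - β × Δu, so Δu = (g_Y* - g_Y)/β.
Δu = (2.17 - 5.43)/2.31 = -3.26/2.31 = -1.41 percentage points.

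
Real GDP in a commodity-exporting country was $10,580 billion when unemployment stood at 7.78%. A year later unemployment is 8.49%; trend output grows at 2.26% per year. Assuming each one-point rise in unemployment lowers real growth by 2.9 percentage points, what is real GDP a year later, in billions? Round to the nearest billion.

$10,601 billion

Δu = 8.49 - 7.78 = 0.71 points.
Okun's law (growth form): g_Y = g_Y* - β × Δu = 2.26 - 2.9 × (0.71) = 2.26 - 2.059 = 0.201%.
Real GDP in the next year = 10580 × (1 + 0.201/100) = 10580 × 1.00201 ≈ 10601 billion.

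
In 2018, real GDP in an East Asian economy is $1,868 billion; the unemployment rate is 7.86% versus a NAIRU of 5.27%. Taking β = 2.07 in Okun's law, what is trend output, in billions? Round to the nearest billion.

Unemployment gap = 7.86 - 5.27 = 2.59 points, so output gap = -2.07 × 2.59 = -5.3613%.
Since Y = Y* × (1 + gap/100), Y* = 1868/0.946387 ≈ 1974 billion.

$1,974 billion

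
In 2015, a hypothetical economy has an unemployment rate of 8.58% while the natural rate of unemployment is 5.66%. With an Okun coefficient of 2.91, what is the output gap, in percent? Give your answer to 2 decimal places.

The unemployment gap is 8.58 - 5.66 = 2.92 percentage points.
Okun's law gives an output gap of -2.91 × 2.92 = -8.4972%, i.e. 8.50% below potential.

-8.50%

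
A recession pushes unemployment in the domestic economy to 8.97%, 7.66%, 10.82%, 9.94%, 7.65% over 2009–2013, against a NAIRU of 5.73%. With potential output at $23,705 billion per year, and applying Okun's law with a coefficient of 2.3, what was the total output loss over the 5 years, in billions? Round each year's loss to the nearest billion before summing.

Year 2009: gap = -2.3 × (8.97 - 5.73) = -7.452%, loss ≈ 23705 × 7.452/100 ≈ 1766.
Year 2010: gap = -2.3 × (7.66 - 5.73) = -4.439%, loss ≈ 23705 × 4.439/100 ≈ 1052.
Year 2011: gap = -2.3 × (10.82 - 5.73) = -11.707%, loss ≈ 23705 × 11.707/100 ≈ 2775.
Year 2012: gap = -2.3 × (9.94 - 5.73) = -9.683%, loss ≈ 23705 × 9.683/100 ≈ 2295.
Year 2013: gap = -2.3 × (7.65 - 5.73) = -4.416%, loss ≈ 23705 × 4.416/100 ≈ 1047.
Total lost output = 1766 + 1052 + 2775 + 2295 + 1047 = 8935 billion.

$8,935 billion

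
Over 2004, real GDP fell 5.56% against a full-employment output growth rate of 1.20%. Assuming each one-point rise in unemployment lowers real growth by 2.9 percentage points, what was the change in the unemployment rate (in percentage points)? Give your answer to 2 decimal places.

2.33 percentage points

Growth-rate Okun's law: g_Y = g_Y* - β × Δu, so Δu = (g_Y* - g_Y)/β.
Δu = (1.2 + 5.56)/2.9 = 6.76/2.9 = 2.33 percentage points.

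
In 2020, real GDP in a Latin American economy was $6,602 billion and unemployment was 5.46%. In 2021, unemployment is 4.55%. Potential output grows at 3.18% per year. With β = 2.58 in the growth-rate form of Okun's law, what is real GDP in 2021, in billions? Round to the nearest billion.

Δu = 4.55 - 5.46 = -0.91 points.
Okun's law (growth form): g_Y = g_Y* - β × Δu = 3.18 - 2.58 × (-0.91) = 3.18 + 2.3478 = 5.5278%.
Real GDP in the next year = 6602 × (1 + 5.5278/100) = 6602 × 1.055278 ≈ 6967 billion.

$6,967 billion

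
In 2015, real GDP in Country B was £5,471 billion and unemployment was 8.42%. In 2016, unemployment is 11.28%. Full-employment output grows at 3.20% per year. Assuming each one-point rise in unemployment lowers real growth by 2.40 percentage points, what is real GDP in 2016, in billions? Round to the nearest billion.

£5,271 billion

Δu = 11.28 - 8.42 = 2.86 points.
Okun's law (growth form): g_Y = g_Y* - β × Δu = 3.20 - 2.40 × (2.86) = 3.2 - 6.864 = -3.664%.
Real GDP in the next year = 5471 × (1 - 3.664/100) = 5471 × 0.96336 ≈ 5271 billion.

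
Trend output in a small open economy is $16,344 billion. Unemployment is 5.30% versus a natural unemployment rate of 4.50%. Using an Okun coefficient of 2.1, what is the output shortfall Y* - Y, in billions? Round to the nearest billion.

Output gap = -2.1 × (5.3 - 4.5) = -2.1 × 0.8 = -1.68%.
Actual GDP ≈ 16344 × 0.9832 ≈ 16069 billion, so the shortfall is 16344 - 16069 = 275 billion.

$275 billion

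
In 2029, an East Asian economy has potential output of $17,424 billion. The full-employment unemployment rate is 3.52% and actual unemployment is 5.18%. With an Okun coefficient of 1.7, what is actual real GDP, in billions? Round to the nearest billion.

$16,932 billion

Unemployment gap = 5.18 - 3.52 = 1.66 points, so the output gap is -1.7 × 1.66 = -2.822%.
Actual GDP = 17424 × (1 - 2.822/100) = 17424 × 0.97178 ≈ 16932 billion.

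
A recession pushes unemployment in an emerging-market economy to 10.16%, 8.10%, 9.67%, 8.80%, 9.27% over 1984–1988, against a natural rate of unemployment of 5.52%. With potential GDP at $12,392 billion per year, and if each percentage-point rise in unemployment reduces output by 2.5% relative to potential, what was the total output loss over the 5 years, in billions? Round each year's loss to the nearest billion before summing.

$5,700 billion

Year 1984: gap = -2.5 × (10.16 - 5.52) = -11.6%, loss ≈ 12392 × 11.6/100 ≈ 1437.
Year 1985: gap = -2.5 × (8.1 - 5.52) = -6.45%, loss ≈ 12392 × 6.45/100 ≈ 799.
Year 1986: gap = -2.5 × (9.67 - 5.52) = -10.375%, loss ≈ 12392 × 10.375/100 ≈ 1286.
Year 1987: gap = -2.5 × (8.8 - 5.52) = -8.2%, loss ≈ 12392 × 8.2/100 ≈ 1016.
Year 1988: gap = -2.5 × (9.27 - 5.52) = -9.375%, loss ≈ 12392 × 9.375/100 ≈ 1162.
Total lost output = 1437 + 799 + 1286 + 1016 + 1162 = 5700 billion.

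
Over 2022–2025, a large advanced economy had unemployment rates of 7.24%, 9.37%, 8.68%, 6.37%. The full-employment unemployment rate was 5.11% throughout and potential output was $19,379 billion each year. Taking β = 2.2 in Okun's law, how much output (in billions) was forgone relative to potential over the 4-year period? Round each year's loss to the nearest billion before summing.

Year 2022: gap = -2.2 × (7.24 - 5.11) = -4.686%, loss ≈ 19379 × 4.686/100 ≈ 908.
Year 2023: gap = -2.2 × (9.37 - 5.11) = -9.372%, loss ≈ 19379 × 9.372/100 ≈ 1816.
Year 2024: gap = -2.2 × (8.68 - 5.11) = -7.854%, loss ≈ 19379 × 7.854/100 ≈ 1522.
Year 2025: gap = -2.2 × (6.37 - 5.11) = -2.772%, loss ≈ 19379 × 2.772/100 ≈ 537.
Total lost output = 908 + 1816 + 1522 + 537 = 4783 billion.

$4,783 billion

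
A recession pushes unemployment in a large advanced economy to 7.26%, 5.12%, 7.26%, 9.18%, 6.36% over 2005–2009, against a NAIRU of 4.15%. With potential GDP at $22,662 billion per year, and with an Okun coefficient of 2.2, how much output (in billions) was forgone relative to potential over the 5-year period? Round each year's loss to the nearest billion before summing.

$7,196 billion

Year 2005: gap = -2.2 × (7.26 - 4.15) = -6.842%, loss ≈ 22662 × 6.842/100 ≈ 1551.
Year 2006: gap = -2.2 × (5.12 - 4.15) = -2.134%, loss ≈ 22662 × 2.134/100 ≈ 484.
Year 2007: gap = -2.2 × (7.26 - 4.15) = -6.842%, loss ≈ 22662 × 6.842/100 ≈ 1551.
Year 2008: gap = -2.2 × (9.18 - 4.15) = -11.066%, loss ≈ 22662 × 11.066/100 ≈ 2508.
Year 2009: gap = -2.2 × (6.36 - 4.15) = -4.862%, loss ≈ 22662 × 4.862/100 ≈ 1102.
Total lost output = 1551 + 484 + 1551 + 2508 + 1102 = 7196 billion.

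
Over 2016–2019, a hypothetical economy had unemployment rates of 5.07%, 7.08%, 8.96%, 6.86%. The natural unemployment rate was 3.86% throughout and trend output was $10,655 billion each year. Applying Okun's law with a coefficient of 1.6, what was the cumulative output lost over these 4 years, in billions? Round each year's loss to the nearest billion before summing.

$2,135 billion

Year 2016: gap = -1.6 × (5.07 - 3.86) = -1.936%, loss ≈ 10655 × 1.936/100 ≈ 206.
Year 2017: gap = -1.6 × (7.08 - 3.86) = -5.152%, loss ≈ 10655 × 5.152/100 ≈ 549.
Year 2018: gap = -1.6 × (8.96 - 3.86) = -8.16%, loss ≈ 10655 × 8.16/100 ≈ 869.
Year 2019: gap = -1.6 × (6.86 - 3.86) = -4.8%, loss ≈ 10655 × 4.8/100 ≈ 511.
Total lost output = 206 + 549 + 869 + 511 = 2135 billion.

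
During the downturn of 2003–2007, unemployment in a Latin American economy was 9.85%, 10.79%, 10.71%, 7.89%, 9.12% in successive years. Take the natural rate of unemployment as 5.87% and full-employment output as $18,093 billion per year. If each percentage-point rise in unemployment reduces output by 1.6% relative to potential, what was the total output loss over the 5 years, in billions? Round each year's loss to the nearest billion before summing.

Year 2003: gap = -1.6 × (9.85 - 5.87) = -6.368%, loss ≈ 18093 × 6.368/100 ≈ 1152.
Year 2004: gap = -1.6 × (10.79 - 5.87) = -7.872%, loss ≈ 18093 × 7.872/100 ≈ 1424.
Year 2005: gap = -1.6 × (10.71 - 5.87) = -7.744%, loss ≈ 18093 × 7.744/100 ≈ 1401.
Year 2006: gap = -1.6 × (7.89 - 5.87) = -3.232%, loss ≈ 18093 × 3.232/100 ≈ 585.
Year 2007: gap = -1.6 × (9.12 - 5.87) = -5.2%, loss ≈ 18093 × 5.2/100 ≈ 941.
Total lost output = 1152 + 1424 + 1401 + 585 + 941 = 5503 billion.

$5,503 billion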